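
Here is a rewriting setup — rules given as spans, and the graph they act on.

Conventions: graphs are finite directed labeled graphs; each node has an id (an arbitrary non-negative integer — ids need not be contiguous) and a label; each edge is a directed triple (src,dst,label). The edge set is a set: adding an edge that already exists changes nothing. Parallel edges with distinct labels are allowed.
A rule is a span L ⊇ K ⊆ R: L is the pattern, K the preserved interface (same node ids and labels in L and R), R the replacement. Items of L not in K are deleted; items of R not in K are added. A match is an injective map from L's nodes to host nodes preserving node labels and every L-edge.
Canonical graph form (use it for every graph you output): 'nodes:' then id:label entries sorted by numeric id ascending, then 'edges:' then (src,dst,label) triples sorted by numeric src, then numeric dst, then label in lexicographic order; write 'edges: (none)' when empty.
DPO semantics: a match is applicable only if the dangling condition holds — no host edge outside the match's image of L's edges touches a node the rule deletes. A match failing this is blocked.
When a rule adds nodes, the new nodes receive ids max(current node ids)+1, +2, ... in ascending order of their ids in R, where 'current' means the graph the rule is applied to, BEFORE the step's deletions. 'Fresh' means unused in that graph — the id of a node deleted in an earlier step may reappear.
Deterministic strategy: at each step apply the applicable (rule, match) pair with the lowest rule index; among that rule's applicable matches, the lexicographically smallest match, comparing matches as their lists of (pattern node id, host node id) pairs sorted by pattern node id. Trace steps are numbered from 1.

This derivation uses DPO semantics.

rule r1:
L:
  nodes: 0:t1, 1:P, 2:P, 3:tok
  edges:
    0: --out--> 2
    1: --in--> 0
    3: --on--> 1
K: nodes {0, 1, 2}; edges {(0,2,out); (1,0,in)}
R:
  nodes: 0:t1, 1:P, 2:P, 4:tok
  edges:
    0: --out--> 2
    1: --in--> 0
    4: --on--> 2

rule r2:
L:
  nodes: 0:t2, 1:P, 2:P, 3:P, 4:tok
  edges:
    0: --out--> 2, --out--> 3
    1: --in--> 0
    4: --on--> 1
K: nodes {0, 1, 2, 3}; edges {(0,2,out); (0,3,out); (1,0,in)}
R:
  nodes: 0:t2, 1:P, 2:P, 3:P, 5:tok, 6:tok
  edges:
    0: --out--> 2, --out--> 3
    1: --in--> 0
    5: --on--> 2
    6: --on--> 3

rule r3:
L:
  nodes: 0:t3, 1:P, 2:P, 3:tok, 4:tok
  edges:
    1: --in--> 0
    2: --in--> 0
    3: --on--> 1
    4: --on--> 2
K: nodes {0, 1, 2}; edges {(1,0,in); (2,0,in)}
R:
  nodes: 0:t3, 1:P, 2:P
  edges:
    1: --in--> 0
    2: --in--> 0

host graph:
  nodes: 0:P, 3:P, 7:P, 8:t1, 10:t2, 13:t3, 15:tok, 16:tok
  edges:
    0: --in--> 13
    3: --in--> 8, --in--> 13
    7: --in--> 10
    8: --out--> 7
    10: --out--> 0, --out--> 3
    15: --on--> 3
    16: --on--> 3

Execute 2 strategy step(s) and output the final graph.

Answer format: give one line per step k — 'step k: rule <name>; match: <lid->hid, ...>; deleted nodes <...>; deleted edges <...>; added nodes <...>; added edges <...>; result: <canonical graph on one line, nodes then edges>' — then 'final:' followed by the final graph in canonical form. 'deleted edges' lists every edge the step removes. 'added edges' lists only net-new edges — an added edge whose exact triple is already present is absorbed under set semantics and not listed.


step 1: rule r1; match: 0->8, 1->3, 2->7, 3->15; deleted nodes 15; deleted edges (15,3,on); added nodes 17; added edges (17,7,on); result: nodes: 0:P, 3:P, 7:P, 8:t1, 10:t2, 13:t3, 16:tok, 17:tok edges: (0,13,in); (3,8,in); (3,13,in); (7,10,in); (8,7,out); (10,0,out); (10,3,out); (16,3,on); (17,7,on)
step 2: rule r1; match: 0->8, 1->3, 2->7, 3->16; deleted nodes 16; deleted edges (16,3,on); added nodes 18; added edges (18,7,on); result: nodes: 0:P, 3:P, 7:P, 8:t1, 10:t2, 13:t3, 17:tok, 18:tok edges: (0,13,in); (3,8,in); (3,13,in); (7,10,in); (8,7,out); (10,0,out); (10,3,out); (17,7,on); (18,7,on)
final:
nodes: 0:P, 3:P, 7:P, 8:t1, 10:t2, 13:t3, 17:tok, 18:tok
edges: (0,13,in); (3,8,in); (3,13,in); (7,10,in); (8,7,out); (10,0,out); (10,3,out); (17,7,on); (18,7,on)


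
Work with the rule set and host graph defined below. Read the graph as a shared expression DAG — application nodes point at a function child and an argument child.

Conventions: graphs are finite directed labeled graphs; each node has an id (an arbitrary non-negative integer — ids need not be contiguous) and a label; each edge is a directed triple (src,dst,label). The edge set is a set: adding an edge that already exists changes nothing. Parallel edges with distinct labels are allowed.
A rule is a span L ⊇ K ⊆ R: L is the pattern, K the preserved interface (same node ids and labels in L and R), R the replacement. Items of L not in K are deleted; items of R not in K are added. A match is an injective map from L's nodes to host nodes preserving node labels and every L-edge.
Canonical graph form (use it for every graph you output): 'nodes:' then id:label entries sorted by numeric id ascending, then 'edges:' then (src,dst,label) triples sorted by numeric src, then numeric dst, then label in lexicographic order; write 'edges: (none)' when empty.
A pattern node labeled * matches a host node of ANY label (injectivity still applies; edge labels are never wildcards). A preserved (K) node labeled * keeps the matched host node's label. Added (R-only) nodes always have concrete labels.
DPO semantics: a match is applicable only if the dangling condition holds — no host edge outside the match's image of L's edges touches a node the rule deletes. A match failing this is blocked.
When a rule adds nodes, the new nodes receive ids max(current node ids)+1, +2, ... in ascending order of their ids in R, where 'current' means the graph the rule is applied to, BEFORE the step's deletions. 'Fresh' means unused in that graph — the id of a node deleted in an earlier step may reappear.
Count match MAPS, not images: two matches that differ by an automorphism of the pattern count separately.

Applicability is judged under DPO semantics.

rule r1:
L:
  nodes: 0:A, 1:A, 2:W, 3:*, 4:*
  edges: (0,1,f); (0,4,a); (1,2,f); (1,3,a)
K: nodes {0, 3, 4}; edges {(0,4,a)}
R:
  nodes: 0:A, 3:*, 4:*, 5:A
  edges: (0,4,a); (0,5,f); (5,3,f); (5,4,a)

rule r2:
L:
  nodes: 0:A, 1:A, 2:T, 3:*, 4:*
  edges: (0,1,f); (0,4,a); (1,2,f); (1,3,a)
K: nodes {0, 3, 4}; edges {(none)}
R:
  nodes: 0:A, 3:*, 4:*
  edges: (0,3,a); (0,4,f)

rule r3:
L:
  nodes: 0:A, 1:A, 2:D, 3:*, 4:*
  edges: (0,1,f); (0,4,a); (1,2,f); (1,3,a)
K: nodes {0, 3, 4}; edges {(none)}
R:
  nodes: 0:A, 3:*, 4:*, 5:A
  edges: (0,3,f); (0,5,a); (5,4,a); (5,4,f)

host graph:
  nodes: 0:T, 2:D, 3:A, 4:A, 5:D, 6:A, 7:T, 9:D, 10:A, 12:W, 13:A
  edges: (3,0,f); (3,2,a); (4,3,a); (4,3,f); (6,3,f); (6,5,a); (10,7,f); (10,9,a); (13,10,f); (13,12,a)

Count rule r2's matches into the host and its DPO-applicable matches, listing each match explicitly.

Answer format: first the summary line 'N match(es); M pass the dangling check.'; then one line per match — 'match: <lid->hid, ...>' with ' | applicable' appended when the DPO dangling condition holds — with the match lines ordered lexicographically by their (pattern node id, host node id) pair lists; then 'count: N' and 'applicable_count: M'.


2 match(es); 1 pass the dangling check.
match: 0->6, 1->3, 2->0, 3->2, 4->5
match: 0->13, 1->10, 2->7, 3->9, 4->12 | applicable
count: 2
applicable_count: 1


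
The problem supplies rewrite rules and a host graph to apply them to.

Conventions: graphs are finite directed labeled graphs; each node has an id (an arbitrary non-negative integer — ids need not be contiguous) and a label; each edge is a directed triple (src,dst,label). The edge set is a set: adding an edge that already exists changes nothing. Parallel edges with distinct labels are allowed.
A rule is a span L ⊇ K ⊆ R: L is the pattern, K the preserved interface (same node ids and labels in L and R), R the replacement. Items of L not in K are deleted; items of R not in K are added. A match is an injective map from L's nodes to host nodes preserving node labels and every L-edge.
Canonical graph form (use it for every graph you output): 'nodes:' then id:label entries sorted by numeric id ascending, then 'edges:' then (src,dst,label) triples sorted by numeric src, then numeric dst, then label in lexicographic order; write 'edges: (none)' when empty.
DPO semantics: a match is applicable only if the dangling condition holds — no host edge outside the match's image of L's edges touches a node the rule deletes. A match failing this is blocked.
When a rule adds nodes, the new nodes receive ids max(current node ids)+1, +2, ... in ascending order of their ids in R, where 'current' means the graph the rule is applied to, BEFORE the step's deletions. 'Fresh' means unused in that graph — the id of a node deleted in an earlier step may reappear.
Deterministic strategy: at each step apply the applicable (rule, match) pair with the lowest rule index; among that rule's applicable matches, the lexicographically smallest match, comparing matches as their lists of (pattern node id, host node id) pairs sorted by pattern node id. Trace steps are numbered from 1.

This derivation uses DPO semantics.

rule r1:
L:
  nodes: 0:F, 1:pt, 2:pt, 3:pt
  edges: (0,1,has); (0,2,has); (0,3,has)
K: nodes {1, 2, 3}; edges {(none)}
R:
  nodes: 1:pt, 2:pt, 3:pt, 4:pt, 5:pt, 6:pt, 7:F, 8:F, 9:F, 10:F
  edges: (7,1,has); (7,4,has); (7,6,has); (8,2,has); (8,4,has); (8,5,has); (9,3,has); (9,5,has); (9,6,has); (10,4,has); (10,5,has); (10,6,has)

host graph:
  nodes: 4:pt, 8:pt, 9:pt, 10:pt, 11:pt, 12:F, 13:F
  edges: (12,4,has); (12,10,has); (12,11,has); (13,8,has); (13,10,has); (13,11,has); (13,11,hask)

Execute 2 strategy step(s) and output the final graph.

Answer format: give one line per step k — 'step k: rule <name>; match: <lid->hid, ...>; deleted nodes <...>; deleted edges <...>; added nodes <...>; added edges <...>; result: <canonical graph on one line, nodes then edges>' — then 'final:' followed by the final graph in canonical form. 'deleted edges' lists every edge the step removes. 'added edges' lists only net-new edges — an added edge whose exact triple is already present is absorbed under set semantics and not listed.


step 1: rule r1; match: 0->12, 1->4, 2->10, 3->11; deleted nodes 12; deleted edges (12,4,has); (12,10,has); (12,11,has); added nodes 14, 15, 16, 17, 18, 19, 20; added edges (17,4,has); (17,14,has); (17,16,has); (18,10,has); (18,14,has); (18,15,has); (19,11,has); (19,15,has); (19,16,has); (20,14,has); (20,15,has); (20,16,has); result: nodes: 4:pt, 8:pt, 9:pt, 10:pt, 11:pt, 13:F, 14:pt, 15:pt, 16:pt, 17:F, 18:F, 19:F, 20:F edges: (13,8,has); (13,10,has); (13,11,has); (13,11,hask); (17,4,has); (17,14,has); (17,16,has); (18,10,has); (18,14,has); (18,15,has); (19,11,has); (19,15,has); (19,16,has); (20,14,has); (20,15,has); (20,16,has)
step 2: rule r1; match: 0->17, 1->4, 2->14, 3->16; deleted nodes 17; deleted edges (17,4,has); (17,14,has); (17,16,has); added nodes 21, 22, 23, 24, 25, 26, 27; added edges (24,4,has); (24,21,has); (24,23,has); (25,14,has); (25,21,has); (25,22,has); (26,16,has); (26,22,has); (26,23,has); (27,21,has); (27,22,has); (27,23,has); result: nodes: 4:pt, 8:pt, 9:pt, 10:pt, 11:pt, 13:F, 14:pt, 15:pt, 16:pt, 18:F, 19:F, 20:F, 21:pt, 22:pt, 23:pt, 24:F, 25:F, 26:F, 27:F edges: (13,8,has); (13,10,has); (13,11,has); (13,11,hask); (18,10,has); (18,14,has); (18,15,has); (19,11,has); (19,15,has); (19,16,has); (20,14,has); (20,15,has); (20,16,has); (24,4,has); (24,21,has); (24,23,has); (25,14,has); (25,21,has); (25,22,has); (26,16,has); (26,22,has); (26,23,has); (27,21,has); (27,22,has); (27,23,has)
final:
nodes: 4:pt, 8:pt, 9:pt, 10:pt, 11:pt, 13:F, 14:pt, 15:pt, 16:pt, 18:F, 19:F, 20:F, 21:pt, 22:pt, 23:pt, 24:F, 25:F, 26:F, 27:F
edges: (13,8,has); (13,10,has); (13,11,has); (13,11,hask); (18,10,has); (18,14,has); (18,15,has); (19,11,has); (19,15,has); (19,16,has); (20,14,has); (20,15,has); (20,16,has); (24,4,has); (24,21,has); (24,23,has); (25,14,has); (25,21,has); (25,22,has); (26,16,has); (26,22,has); (26,23,has); (27,21,has); (27,22,has); (27,23,has)


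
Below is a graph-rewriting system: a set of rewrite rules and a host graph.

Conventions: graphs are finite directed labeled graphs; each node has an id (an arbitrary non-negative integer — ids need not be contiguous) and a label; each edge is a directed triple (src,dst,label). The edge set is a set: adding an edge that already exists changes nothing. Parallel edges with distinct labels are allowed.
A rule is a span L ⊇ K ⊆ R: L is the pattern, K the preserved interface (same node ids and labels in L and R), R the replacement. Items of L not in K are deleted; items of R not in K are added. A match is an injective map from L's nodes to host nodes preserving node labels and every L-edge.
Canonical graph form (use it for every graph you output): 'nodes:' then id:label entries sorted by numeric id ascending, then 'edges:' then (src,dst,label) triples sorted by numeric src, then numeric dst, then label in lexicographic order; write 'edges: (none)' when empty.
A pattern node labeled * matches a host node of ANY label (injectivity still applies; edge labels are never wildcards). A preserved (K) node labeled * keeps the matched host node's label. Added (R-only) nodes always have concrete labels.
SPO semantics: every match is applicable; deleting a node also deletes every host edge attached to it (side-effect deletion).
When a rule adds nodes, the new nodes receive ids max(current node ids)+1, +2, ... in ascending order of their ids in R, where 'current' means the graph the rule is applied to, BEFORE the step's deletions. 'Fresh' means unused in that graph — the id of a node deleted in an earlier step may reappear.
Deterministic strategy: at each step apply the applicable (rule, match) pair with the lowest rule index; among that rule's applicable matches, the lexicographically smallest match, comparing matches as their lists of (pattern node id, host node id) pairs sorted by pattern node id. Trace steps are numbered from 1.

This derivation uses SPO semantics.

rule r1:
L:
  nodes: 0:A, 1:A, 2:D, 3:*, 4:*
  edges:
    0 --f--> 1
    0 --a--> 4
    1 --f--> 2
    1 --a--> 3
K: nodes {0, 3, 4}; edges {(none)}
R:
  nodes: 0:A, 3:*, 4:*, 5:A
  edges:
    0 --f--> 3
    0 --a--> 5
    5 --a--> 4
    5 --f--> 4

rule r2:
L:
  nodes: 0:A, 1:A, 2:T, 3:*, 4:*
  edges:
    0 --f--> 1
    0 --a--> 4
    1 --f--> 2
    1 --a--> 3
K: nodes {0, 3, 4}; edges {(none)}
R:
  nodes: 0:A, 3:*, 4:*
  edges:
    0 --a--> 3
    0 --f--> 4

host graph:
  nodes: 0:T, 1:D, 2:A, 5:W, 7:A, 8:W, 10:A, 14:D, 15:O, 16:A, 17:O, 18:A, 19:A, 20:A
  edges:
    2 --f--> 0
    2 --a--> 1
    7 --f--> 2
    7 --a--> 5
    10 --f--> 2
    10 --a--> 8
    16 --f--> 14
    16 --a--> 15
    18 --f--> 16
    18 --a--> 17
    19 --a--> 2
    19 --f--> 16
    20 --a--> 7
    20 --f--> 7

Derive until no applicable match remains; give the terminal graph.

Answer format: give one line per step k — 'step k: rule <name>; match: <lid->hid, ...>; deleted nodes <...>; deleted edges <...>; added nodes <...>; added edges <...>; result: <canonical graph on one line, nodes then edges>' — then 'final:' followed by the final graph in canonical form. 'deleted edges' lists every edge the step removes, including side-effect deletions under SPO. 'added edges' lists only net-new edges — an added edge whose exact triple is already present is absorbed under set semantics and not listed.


step 1: rule r1; match: 0->18, 1->16, 2->14, 3->15, 4->17; deleted nodes 14, 16; deleted edges (16,14,f); (16,15,a); (18,16,f); (18,17,a); (19,16,f); added nodes 21; added edges (18,15,f); (18,21,a); (21,17,a); (21,17,f); result: nodes: 0:T, 1:D, 2:A, 5:W, 7:A, 8:W, 10:A, 15:O, 17:O, 18:A, 19:A, 20:A, 21:A edges: (2,0,f); (2,1,a); (7,2,f); (7,5,a); (10,2,f); (10,8,a); (18,15,f); (18,21,a); (19,2,a); (20,7,a); (20,7,f); (21,17,a); (21,17,f)
step 2: rule r2; match: 0->7, 1->2, 2->0, 3->1, 4->5; deleted nodes 0, 2; deleted edges (2,0,f); (2,1,a); (7,2,f); (7,5,a); (10,2,f); (19,2,a); added nodes (none); added edges (7,1,a); (7,5,f); result: nodes: 1:D, 5:W, 7:A, 8:W, 10:A, 15:O, 17:O, 18:A, 19:A, 20:A, 21:A edges: (7,1,a); (7,5,f); (10,8,a); (18,15,f); (18,21,a); (20,7,a); (20,7,f); (21,17,a); (21,17,f)
final:
nodes: 1:D, 5:W, 7:A, 8:W, 10:A, 15:O, 17:O, 18:A, 19:A, 20:A, 21:A
edges: (7,1,a); (7,5,f); (10,8,a); (18,15,f); (18,21,a); (20,7,a); (20,7,f); (21,17,a); (21,17,f)


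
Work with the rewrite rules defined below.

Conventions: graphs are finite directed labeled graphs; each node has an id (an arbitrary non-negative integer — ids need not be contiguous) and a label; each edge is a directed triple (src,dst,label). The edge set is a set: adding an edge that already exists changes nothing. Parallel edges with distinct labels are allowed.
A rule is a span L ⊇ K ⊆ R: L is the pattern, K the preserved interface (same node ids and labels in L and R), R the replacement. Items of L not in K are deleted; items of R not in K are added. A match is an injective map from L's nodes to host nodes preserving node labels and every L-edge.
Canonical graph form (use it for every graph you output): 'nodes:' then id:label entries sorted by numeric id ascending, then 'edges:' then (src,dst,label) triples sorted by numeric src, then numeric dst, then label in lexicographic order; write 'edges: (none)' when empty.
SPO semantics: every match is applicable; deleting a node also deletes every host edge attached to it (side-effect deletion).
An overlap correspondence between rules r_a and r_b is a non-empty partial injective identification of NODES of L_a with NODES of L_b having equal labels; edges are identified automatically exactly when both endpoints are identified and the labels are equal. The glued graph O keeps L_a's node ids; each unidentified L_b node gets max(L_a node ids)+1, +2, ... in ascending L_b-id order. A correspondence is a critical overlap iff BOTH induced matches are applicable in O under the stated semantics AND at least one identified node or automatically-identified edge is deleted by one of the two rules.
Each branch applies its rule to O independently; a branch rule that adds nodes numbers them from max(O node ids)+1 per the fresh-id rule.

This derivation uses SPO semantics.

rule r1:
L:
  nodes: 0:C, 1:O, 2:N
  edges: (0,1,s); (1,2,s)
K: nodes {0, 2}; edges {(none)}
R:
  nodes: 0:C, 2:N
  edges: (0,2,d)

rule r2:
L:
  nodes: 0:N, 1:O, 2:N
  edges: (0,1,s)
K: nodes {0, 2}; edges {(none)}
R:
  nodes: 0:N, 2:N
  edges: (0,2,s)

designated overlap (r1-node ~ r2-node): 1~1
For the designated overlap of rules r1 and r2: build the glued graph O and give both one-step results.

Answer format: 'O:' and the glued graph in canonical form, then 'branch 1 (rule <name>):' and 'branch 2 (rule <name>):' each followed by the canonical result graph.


O:
nodes: 0:C, 1:O, 2:N, 3:N, 4:N
edges: (0,1,s); (1,2,s); (3,1,s)
branch 1 (rule r1):
nodes: 0:C, 2:N, 3:N, 4:N
edges: (0,2,d)
branch 2 (rule r2):
nodes: 0:C, 2:N, 3:N, 4:N
edges: (3,4,s)


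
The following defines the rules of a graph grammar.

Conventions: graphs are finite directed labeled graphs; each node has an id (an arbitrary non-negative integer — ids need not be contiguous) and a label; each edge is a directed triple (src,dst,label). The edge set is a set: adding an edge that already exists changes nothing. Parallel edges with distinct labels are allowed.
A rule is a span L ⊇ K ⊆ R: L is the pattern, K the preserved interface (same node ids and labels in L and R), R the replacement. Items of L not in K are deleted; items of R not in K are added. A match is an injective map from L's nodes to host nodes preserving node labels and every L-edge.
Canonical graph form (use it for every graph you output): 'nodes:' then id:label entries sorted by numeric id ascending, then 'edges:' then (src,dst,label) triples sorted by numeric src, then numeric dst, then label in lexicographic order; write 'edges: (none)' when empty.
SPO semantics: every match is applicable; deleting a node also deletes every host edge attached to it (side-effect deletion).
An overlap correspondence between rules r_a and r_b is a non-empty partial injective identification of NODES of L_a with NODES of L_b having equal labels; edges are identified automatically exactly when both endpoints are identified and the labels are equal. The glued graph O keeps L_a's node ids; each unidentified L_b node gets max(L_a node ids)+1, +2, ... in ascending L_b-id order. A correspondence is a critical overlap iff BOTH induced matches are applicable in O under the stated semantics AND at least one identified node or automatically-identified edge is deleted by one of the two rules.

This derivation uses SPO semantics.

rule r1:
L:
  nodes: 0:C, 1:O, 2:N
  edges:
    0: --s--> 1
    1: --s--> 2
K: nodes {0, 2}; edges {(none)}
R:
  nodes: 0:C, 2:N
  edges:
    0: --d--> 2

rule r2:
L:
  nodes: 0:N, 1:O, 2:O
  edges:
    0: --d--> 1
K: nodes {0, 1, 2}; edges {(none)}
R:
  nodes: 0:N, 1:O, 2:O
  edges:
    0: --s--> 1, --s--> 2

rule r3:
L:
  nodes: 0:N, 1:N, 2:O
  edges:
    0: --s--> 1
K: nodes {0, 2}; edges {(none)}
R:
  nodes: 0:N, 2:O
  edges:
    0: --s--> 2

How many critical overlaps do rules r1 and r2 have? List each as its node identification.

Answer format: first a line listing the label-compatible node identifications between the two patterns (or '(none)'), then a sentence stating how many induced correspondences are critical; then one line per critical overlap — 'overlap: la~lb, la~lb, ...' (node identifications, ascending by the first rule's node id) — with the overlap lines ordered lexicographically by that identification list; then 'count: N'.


label-compatible node identifications between L(r1) and L(r2): 1~1, 1~2, 2~0
4 of the induced correspondences are critical overlaps of r1 and r2.
overlap: 1~1
overlap: 1~1, 2~0
overlap: 1~2
overlap: 1~2, 2~0
count: 4


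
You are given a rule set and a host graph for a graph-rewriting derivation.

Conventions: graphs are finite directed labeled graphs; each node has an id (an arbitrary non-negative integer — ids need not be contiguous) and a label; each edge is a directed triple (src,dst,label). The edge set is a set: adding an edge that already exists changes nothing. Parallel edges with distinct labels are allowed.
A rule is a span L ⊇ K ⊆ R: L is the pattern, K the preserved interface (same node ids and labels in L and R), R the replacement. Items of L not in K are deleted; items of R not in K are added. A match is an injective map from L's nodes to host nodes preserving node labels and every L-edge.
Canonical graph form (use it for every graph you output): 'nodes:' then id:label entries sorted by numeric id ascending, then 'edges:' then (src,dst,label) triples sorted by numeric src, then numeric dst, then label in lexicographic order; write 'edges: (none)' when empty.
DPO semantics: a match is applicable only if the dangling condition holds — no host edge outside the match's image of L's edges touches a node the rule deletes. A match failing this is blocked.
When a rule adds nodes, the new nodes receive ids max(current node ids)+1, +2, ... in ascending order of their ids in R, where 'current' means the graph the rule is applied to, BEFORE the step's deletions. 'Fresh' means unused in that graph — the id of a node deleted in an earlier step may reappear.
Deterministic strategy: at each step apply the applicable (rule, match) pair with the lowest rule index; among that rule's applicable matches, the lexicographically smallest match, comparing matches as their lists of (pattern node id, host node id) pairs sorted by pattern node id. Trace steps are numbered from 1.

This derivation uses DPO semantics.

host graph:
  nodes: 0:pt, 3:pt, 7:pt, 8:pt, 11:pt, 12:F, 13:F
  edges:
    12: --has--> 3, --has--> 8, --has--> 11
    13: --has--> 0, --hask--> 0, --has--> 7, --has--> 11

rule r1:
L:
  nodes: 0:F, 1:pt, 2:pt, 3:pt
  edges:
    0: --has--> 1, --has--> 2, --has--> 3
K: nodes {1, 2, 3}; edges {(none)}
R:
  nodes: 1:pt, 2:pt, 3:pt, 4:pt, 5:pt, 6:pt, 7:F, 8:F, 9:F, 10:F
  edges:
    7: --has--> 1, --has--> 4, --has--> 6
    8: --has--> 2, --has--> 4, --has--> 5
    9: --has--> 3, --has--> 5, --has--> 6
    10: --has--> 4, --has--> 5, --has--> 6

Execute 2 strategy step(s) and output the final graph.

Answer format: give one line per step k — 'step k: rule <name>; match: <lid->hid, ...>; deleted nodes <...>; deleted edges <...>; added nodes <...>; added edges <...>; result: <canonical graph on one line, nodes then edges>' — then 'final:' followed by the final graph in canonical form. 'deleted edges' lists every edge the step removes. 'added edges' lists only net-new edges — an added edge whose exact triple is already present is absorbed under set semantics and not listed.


step 1: rule r1; match: 0->12, 1->3, 2->8, 3->11; deleted nodes 12; deleted edges (12,3,has); (12,8,has); (12,11,has); added nodes 14, 15, 16, 17, 18, 19, 20; added edges (17,3,has); (17,14,has); (17,16,has); (18,8,has); (18,14,has); (18,15,has); (19,11,has); (19,15,has); (19,16,has); (20,14,has); (20,15,has); (20,16,has); result: nodes: 0:pt, 3:pt, 7:pt, 8:pt, 11:pt, 13:F, 14:pt, 15:pt, 16:pt, 17:F, 18:F, 19:F, 20:F edges: (13,0,has); (13,0,hask); (13,7,has); (13,11,has); (17,3,has); (17,14,has); (17,16,has); (18,8,has); (18,14,has); (18,15,has); (19,11,has); (19,15,has); (19,16,has); (20,14,has); (20,15,has); (20,16,has)
step 2: rule r1; match: 0->17, 1->3, 2->14, 3->16; deleted nodes 17; deleted edges (17,3,has); (17,14,has); (17,16,has); added nodes 21, 22, 23, 24, 25, 26, 27; added edges (24,3,has); (24,21,has); (24,23,has); (25,14,has); (25,21,has); (25,22,has); (26,16,has); (26,22,has); (26,23,has); (27,21,has); (27,22,has); (27,23,has); result: nodes: 0:pt, 3:pt, 7:pt, 8:pt, 11:pt, 13:F, 14:pt, 15:pt, 16:pt, 18:F, 19:F, 20:F, 21:pt, 22:pt, 23:pt, 24:F, 25:F, 26:F, 27:F edges: (13,0,has); (13,0,hask); (13,7,has); (13,11,has); (18,8,has); (18,14,has); (18,15,has); (19,11,has); (19,15,has); (19,16,has); (20,14,has); (20,15,has); (20,16,has); (24,3,has); (24,21,has); (24,23,has); (25,14,has); (25,21,has); (25,22,has); (26,16,has); (26,22,has); (26,23,has); (27,21,has); (27,22,has); (27,23,has)
final:
nodes: 0:pt, 3:pt, 7:pt, 8:pt, 11:pt, 13:F, 14:pt, 15:pt, 16:pt, 18:F, 19:F, 20:F, 21:pt, 22:pt, 23:pt, 24:F, 25:F, 26:F, 27:F
edges: (13,0,has); (13,0,hask); (13,7,has); (13,11,has); (18,8,has); (18,14,has); (18,15,has); (19,11,has); (19,15,has); (19,16,has); (20,14,has); (20,15,has); (20,16,has); (24,3,has); (24,21,has); (24,23,has); (25,14,has); (25,21,has); (25,22,has); (26,16,has); (26,22,has); (26,23,has); (27,21,has); (27,22,has); (27,23,has)


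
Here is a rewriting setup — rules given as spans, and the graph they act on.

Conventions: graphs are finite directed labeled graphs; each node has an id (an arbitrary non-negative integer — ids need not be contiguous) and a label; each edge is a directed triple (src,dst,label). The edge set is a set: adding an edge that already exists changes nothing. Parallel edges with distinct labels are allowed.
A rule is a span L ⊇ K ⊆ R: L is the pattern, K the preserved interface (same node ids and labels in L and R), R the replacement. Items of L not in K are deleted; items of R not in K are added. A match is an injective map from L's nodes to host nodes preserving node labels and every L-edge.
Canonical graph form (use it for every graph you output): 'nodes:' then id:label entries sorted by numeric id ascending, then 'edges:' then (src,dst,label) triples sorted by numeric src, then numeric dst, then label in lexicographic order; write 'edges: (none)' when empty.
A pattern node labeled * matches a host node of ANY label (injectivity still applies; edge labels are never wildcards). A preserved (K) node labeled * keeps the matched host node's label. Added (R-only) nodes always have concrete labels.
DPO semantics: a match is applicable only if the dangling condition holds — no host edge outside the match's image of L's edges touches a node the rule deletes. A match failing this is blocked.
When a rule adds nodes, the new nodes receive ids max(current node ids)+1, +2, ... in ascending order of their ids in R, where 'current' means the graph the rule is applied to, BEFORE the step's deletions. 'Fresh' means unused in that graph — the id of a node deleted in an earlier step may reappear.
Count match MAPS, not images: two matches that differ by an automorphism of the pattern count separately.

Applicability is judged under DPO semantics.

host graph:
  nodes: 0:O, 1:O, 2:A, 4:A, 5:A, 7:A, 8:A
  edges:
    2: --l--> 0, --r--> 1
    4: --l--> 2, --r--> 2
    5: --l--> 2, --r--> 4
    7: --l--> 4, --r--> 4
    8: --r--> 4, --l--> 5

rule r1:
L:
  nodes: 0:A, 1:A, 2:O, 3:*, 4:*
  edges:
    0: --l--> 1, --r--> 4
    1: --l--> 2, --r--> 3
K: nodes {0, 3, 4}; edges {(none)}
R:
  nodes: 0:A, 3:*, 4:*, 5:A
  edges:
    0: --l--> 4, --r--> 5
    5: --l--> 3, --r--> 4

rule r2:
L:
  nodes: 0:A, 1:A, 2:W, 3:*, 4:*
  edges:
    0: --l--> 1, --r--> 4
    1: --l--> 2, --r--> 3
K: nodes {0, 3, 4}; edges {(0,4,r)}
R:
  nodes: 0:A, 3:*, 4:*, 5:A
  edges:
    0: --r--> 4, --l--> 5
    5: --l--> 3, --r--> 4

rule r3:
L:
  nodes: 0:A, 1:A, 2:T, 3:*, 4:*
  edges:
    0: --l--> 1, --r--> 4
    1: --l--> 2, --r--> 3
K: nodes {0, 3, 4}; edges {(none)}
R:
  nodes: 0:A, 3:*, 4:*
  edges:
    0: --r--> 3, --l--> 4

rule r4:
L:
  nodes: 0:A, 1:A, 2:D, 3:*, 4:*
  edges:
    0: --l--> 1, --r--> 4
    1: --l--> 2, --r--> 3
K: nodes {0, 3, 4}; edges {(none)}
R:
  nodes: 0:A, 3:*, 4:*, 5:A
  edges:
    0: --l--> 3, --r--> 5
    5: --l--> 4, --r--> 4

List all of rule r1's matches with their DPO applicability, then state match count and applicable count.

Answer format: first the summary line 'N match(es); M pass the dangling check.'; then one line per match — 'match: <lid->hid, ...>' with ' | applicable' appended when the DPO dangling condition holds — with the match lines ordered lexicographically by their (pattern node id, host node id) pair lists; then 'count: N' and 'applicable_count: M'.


1 match(es); 0 pass the dangling check.
match: 0->5, 1->2, 2->0, 3->1, 4->4
count: 1
applicable_count: 0


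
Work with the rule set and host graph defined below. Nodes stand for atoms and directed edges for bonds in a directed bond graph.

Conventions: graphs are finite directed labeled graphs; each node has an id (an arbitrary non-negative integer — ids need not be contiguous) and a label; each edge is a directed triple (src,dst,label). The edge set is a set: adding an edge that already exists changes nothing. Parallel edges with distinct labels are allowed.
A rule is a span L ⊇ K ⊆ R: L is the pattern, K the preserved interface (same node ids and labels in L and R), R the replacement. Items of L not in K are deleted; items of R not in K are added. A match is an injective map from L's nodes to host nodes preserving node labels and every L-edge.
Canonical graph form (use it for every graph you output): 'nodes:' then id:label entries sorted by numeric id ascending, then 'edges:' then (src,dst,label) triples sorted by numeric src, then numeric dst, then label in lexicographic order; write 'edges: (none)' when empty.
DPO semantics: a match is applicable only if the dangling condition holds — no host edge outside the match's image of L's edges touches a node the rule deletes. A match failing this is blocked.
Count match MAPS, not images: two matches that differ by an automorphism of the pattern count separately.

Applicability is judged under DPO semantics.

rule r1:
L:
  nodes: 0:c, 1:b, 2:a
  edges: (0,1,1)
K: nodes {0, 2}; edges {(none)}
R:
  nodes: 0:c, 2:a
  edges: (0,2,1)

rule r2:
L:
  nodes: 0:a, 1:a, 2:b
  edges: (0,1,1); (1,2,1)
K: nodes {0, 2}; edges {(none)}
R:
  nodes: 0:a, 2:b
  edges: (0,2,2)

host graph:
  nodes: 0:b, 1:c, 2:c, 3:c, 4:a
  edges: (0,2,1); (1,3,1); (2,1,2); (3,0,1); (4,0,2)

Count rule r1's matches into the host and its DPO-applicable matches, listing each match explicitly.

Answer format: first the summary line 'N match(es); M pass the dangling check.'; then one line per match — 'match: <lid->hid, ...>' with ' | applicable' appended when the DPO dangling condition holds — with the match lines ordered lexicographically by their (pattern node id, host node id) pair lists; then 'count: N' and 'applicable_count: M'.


1 match(es); 0 pass the dangling check.
match: 0->3, 1->0, 2->4
count: 1
applicable_count: 0


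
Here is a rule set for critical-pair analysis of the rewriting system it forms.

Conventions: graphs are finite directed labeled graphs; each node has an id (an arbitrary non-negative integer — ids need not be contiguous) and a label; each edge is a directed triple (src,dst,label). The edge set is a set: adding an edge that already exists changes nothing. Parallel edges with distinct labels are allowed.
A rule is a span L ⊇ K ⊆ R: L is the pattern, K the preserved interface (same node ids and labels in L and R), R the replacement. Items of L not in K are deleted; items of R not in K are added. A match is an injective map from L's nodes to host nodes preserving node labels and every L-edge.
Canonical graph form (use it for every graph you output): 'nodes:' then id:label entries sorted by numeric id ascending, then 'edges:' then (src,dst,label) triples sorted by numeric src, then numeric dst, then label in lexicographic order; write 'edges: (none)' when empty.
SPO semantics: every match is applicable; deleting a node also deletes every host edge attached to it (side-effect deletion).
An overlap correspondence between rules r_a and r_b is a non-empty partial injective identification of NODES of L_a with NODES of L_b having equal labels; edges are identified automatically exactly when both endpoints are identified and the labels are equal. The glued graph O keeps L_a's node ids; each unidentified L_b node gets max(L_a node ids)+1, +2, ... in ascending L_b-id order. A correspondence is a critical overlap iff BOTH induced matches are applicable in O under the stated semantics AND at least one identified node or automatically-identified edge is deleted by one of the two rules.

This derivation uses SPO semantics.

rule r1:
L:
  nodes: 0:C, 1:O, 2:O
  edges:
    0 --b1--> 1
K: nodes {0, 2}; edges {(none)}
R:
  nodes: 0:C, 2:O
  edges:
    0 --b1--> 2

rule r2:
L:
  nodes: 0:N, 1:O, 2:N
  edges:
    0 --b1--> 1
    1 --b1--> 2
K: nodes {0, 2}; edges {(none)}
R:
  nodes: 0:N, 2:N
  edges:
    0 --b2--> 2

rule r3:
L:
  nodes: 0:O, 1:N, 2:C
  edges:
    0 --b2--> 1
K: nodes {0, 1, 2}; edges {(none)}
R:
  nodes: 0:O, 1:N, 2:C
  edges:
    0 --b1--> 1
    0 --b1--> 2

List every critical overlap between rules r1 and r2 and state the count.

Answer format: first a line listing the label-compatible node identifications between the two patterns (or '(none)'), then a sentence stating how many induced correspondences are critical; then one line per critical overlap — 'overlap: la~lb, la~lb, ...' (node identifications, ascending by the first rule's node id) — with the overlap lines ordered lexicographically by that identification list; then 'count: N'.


label-compatible node identifications between L(r1) and L(r2): 1~1, 2~1
2 of the induced correspondences are critical overlaps of r1 and r2.
overlap: 1~1
overlap: 2~1
count: 2


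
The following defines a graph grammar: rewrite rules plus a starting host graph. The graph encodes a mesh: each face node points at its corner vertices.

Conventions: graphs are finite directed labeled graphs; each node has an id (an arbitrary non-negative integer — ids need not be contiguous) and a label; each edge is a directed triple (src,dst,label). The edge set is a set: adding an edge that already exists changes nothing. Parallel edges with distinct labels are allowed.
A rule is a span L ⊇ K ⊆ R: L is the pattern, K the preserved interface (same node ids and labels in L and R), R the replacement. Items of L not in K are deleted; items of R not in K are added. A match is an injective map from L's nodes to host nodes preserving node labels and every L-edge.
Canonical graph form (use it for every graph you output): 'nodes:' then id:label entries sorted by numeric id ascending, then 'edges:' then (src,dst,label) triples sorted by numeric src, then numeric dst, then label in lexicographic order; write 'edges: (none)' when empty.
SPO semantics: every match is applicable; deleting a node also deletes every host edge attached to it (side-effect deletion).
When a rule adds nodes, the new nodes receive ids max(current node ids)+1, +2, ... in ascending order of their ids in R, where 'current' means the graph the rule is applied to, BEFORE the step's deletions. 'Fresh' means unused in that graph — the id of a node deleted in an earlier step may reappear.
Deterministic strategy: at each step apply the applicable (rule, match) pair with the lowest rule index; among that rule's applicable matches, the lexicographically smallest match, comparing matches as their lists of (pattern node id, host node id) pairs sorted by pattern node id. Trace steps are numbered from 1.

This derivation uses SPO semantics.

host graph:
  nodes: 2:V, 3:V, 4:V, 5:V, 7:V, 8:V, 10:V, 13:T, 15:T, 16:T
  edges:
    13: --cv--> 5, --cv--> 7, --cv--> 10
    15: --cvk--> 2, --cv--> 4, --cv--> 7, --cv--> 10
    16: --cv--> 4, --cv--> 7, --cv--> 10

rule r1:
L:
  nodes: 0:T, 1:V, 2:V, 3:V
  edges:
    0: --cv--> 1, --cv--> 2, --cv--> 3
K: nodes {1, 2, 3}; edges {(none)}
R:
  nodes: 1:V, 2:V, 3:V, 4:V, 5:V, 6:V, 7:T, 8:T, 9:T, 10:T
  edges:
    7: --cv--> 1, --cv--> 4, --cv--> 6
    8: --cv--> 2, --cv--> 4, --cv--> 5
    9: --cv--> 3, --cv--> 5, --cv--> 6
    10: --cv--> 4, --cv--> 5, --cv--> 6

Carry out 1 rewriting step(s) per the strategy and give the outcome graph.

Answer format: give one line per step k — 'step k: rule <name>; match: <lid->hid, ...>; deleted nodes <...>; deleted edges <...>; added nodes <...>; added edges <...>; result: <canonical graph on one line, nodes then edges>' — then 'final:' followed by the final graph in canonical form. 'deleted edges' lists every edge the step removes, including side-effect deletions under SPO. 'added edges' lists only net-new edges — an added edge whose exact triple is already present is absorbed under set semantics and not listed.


step 1: rule r1; match: 0->13, 1->5, 2->7, 3->10; deleted nodes 13; deleted edges (13,5,cv); (13,7,cv); (13,10,cv); added nodes 17, 18, 19, 20, 21, 22, 23; added edges (20,5,cv); (20,17,cv); (20,19,cv); (21,7,cv); (21,17,cv); (21,18,cv); (22,10,cv); (22,18,cv); (22,19,cv); (23,17,cv); (23,18,cv); (23,19,cv); result: nodes: 2:V, 3:V, 4:V, 5:V, 7:V, 8:V, 10:V, 15:T, 16:T, 17:V, 18:V, 19:V, 20:T, 21:T, 22:T, 23:T edges: (15,2,cvk); (15,4,cv); (15,7,cv); (15,10,cv); (16,4,cv); (16,7,cv); (16,10,cv); (20,5,cv); (20,17,cv); (20,19,cv); (21,7,cv); (21,17,cv); (21,18,cv); (22,10,cv); (22,18,cv); (22,19,cv); (23,17,cv); (23,18,cv); (23,19,cv)
final:
nodes: 2:V, 3:V, 4:V, 5:V, 7:V, 8:V, 10:V, 15:T, 16:T, 17:V, 18:V, 19:V, 20:T, 21:T, 22:T, 23:T
edges: (15,2,cvk); (15,4,cv); (15,7,cv); (15,10,cv); (16,4,cv); (16,7,cv); (16,10,cv); (20,5,cv); (20,17,cv); (20,19,cv); (21,7,cv); (21,17,cv); (21,18,cv); (22,10,cv); (22,18,cv); (22,19,cv); (23,17,cv); (23,18,cv); (23,19,cv)


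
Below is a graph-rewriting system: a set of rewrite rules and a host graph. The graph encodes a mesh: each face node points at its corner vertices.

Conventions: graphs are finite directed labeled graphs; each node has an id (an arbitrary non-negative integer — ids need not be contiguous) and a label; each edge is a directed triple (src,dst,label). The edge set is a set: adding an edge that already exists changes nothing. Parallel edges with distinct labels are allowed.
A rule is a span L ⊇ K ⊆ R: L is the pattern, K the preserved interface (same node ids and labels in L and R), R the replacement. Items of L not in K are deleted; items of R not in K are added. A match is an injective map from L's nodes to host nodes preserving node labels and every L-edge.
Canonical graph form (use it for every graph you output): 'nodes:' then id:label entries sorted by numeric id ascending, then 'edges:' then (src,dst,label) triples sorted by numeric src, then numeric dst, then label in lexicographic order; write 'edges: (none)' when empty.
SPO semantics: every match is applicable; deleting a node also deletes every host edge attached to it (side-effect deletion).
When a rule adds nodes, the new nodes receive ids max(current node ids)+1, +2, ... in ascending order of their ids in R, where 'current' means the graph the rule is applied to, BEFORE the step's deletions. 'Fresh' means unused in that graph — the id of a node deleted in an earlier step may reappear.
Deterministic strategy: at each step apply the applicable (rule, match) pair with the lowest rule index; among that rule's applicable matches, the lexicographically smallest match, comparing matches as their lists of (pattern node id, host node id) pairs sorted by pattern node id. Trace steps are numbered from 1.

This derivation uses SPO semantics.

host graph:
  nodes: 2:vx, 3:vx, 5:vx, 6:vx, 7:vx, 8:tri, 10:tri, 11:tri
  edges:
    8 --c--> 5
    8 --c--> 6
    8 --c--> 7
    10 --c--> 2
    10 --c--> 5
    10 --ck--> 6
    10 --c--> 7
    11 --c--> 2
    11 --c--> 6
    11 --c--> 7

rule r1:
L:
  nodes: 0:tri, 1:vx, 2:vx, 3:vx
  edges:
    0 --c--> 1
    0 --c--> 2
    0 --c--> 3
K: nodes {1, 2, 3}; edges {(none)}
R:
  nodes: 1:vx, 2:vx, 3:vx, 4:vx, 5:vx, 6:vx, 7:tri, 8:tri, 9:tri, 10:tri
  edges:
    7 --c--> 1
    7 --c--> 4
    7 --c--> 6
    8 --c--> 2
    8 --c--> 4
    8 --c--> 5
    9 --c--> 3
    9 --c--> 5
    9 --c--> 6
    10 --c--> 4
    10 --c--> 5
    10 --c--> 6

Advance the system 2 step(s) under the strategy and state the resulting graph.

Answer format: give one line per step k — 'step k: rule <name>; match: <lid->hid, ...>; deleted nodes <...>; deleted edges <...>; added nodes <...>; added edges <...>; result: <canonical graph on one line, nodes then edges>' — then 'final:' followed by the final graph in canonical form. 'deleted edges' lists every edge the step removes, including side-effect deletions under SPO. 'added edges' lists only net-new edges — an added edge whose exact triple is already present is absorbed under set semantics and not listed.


step 1: rule r1; match: 0->8, 1->5, 2->6, 3->7; deleted nodes 8; deleted edges (8,5,c); (8,6,c); (8,7,c); added nodes 12, 13, 14, 15, 16, 17, 18; added edges (15,5,c); (15,12,c); (15,14,c); (16,6,c); (16,12,c); (16,13,c); (17,7,c); (17,13,c); (17,14,c); (18,12,c); (18,13,c); (18,14,c); result: nodes: 2:vx, 3:vx, 5:vx, 6:vx, 7:vx, 10:tri, 11:tri, 12:vx, 13:vx, 14:vx, 15:tri, 16:tri, 17:tri, 18:tri edges: (10,2,c); (10,5,c); (10,6,ck); (10,7,c); (11,2,c); (11,6,c); (11,7,c); (15,5,c); (15,12,c); (15,14,c); (16,6,c); (16,12,c); (16,13,c); (17,7,c); (17,13,c); (17,14,c); (18,12,c); (18,13,c); (18,14,c)
step 2: rule r1; match: 0->10, 1->2, 2->5, 3->7; deleted nodes 10; deleted edges (10,2,c); (10,5,c); (10,6,ck); (10,7,c); added nodes 19, 20, 21, 22, 23, 24, 25; added edges (22,2,c); (22,19,c); (22,21,c); (23,5,c); (23,19,c); (23,20,c); (24,7,c); (24,20,c); (24,21,c); (25,19,c); (25,20,c); (25,21,c); result: nodes: 2:vx, 3:vx, 5:vx, 6:vx, 7:vx, 11:tri, 12:vx, 13:vx, 14:vx, 15:tri, 16:tri, 17:tri, 18:tri, 19:vx, 20:vx, 21:vx, 22:tri, 23:tri, 24:tri, 25:tri edges: (11,2,c); (11,6,c); (11,7,c); (15,5,c); (15,12,c); (15,14,c); (16,6,c); (16,12,c); (16,13,c); (17,7,c); (17,13,c); (17,14,c); (18,12,c); (18,13,c); (18,14,c); (22,2,c); (22,19,c); (22,21,c); (23,5,c); (23,19,c); (23,20,c); (24,7,c); (24,20,c); (24,21,c); (25,19,c); (25,20,c); (25,21,c)
final:
nodes: 2:vx, 3:vx, 5:vx, 6:vx, 7:vx, 11:tri, 12:vx, 13:vx, 14:vx, 15:tri, 16:tri, 17:tri, 18:tri, 19:vx, 20:vx, 21:vx, 22:tri, 23:tri, 24:tri, 25:tri
edges: (11,2,c); (11,6,c); (11,7,c); (15,5,c); (15,12,c); (15,14,c); (16,6,c); (16,12,c); (16,13,c); (17,7,c); (17,13,c); (17,14,c); (18,12,c); (18,13,c); (18,14,c); (22,2,c); (22,19,c); (22,21,c); (23,5,c); (23,19,c); (23,20,c); (24,7,c); (24,20,c); (24,21,c); (25,19,c); (25,20,c); (25,21,c)
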